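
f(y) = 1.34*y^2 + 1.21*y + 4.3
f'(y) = 2.68*y + 1.21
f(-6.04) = 45.88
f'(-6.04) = -14.98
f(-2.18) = 8.03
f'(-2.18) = -4.63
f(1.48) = 9.03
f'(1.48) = 5.18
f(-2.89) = 11.99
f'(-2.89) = -6.54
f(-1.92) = 6.92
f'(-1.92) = -3.94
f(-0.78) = 4.17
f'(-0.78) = -0.88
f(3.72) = 27.34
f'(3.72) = 11.18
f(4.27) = 33.90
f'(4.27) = 12.65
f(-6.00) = 45.28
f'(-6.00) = -14.87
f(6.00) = 59.80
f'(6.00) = 17.29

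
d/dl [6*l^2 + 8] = 12*l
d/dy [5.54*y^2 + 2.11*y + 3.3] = 11.08*y + 2.11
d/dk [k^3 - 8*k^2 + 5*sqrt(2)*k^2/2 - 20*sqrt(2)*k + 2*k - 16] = 3*k^2 - 16*k + 5*sqrt(2)*k - 20*sqrt(2) + 2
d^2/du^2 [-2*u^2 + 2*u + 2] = -4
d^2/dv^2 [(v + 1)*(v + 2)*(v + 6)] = 6*v + 18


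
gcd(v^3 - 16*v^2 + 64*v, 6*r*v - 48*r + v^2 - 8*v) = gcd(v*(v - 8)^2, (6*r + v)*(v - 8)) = v - 8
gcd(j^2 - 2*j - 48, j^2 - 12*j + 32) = j - 8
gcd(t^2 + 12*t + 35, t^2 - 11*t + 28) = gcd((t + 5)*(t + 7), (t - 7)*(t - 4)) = 1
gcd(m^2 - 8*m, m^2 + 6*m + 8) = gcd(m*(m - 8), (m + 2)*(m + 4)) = 1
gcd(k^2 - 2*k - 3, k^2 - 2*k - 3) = k^2 - 2*k - 3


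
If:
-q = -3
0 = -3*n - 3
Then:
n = -1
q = 3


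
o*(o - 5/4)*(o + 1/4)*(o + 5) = o^4 + 4*o^3 - 85*o^2/16 - 25*o/16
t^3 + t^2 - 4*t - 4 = (t - 2)*(t + 1)*(t + 2)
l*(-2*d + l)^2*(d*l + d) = 4*d^3*l^2 + 4*d^3*l - 4*d^2*l^3 - 4*d^2*l^2 + d*l^4 + d*l^3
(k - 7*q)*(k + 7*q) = k^2 - 49*q^2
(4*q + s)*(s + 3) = 4*q*s + 12*q + s^2 + 3*s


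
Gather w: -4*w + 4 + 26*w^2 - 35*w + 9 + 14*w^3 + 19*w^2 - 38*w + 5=14*w^3 + 45*w^2 - 77*w + 18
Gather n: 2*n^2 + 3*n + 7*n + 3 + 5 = 2*n^2 + 10*n + 8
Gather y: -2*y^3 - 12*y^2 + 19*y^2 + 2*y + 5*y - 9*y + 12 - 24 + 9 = -2*y^3 + 7*y^2 - 2*y - 3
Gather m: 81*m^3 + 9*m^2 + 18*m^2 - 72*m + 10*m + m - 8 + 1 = 81*m^3 + 27*m^2 - 61*m - 7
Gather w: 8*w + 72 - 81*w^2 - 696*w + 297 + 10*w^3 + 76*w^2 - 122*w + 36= 10*w^3 - 5*w^2 - 810*w + 405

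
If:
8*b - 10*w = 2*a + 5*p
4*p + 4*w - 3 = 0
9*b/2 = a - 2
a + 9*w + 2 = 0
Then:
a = 223/12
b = 199/54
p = 82/27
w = -247/108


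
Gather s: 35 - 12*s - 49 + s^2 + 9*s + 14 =s^2 - 3*s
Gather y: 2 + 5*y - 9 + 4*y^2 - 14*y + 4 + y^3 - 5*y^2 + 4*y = y^3 - y^2 - 5*y - 3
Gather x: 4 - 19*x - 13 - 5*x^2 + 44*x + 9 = -5*x^2 + 25*x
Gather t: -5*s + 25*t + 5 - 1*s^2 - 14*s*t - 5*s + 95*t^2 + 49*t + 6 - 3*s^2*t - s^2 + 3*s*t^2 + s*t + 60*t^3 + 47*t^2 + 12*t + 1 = -2*s^2 - 10*s + 60*t^3 + t^2*(3*s + 142) + t*(-3*s^2 - 13*s + 86) + 12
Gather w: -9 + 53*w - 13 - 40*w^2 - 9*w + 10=-40*w^2 + 44*w - 12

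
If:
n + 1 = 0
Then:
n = -1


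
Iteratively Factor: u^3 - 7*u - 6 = (u + 1)*(u^2 - u - 6) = (u - 3)*(u + 1)*(u + 2)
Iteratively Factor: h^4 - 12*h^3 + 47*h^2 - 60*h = (h - 4)*(h^3 - 8*h^2 + 15*h) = (h - 5)*(h - 4)*(h^2 - 3*h) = (h - 5)*(h - 4)*(h - 3)*(h)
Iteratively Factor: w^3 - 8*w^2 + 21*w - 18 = (w - 3)*(w^2 - 5*w + 6) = (w - 3)^2*(w - 2)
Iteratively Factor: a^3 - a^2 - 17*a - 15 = (a + 3)*(a^2 - 4*a - 5) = (a + 1)*(a + 3)*(a - 5)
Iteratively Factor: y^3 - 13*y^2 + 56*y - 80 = (y - 5)*(y^2 - 8*y + 16) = (y - 5)*(y - 4)*(y - 4)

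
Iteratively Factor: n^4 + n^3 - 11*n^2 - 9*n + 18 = (n + 2)*(n^3 - n^2 - 9*n + 9) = (n - 1)*(n + 2)*(n^2 - 9) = (n - 1)*(n + 2)*(n + 3)*(n - 3)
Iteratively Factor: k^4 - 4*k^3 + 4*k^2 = (k)*(k^3 - 4*k^2 + 4*k) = k*(k - 2)*(k^2 - 2*k) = k*(k - 2)^2*(k)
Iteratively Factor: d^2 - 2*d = (d)*(d - 2)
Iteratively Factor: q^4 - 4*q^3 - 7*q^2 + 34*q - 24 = (q + 3)*(q^3 - 7*q^2 + 14*q - 8) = (q - 2)*(q + 3)*(q^2 - 5*q + 4) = (q - 4)*(q - 2)*(q + 3)*(q - 1)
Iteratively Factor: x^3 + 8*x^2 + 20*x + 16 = (x + 2)*(x^2 + 6*x + 8) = (x + 2)^2*(x + 4)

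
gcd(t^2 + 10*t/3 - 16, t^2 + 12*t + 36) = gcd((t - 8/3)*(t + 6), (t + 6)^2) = t + 6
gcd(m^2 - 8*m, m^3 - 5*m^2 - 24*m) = m^2 - 8*m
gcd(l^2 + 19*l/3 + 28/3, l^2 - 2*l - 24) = l + 4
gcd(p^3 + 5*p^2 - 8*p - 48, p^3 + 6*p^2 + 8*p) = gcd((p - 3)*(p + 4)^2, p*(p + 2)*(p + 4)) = p + 4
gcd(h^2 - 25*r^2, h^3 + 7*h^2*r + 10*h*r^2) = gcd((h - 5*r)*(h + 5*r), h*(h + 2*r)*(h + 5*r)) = h + 5*r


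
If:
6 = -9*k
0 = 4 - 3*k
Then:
No Solution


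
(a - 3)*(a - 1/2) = a^2 - 7*a/2 + 3/2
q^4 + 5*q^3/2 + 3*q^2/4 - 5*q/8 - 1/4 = (q - 1/2)*(q + 1/2)^2*(q + 2)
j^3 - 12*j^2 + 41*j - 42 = (j - 7)*(j - 3)*(j - 2)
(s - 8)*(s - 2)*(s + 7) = s^3 - 3*s^2 - 54*s + 112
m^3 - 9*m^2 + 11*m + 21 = (m - 7)*(m - 3)*(m + 1)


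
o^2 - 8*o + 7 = (o - 7)*(o - 1)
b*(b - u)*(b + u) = b^3 - b*u^2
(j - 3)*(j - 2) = j^2 - 5*j + 6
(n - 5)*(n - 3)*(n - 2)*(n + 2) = n^4 - 8*n^3 + 11*n^2 + 32*n - 60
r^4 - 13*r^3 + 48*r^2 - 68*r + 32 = (r - 8)*(r - 2)^2*(r - 1)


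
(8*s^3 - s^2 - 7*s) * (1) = 8*s^3 - s^2 - 7*s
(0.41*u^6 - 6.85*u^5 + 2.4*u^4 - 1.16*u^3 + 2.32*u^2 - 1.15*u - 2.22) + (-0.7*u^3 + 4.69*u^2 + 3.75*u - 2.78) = 0.41*u^6 - 6.85*u^5 + 2.4*u^4 - 1.86*u^3 + 7.01*u^2 + 2.6*u - 5.0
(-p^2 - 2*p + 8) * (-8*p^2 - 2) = 8*p^4 + 16*p^3 - 62*p^2 + 4*p - 16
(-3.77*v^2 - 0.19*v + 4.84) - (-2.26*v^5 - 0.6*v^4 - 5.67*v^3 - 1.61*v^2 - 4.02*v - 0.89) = 2.26*v^5 + 0.6*v^4 + 5.67*v^3 - 2.16*v^2 + 3.83*v + 5.73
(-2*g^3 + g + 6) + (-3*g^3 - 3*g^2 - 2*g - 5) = -5*g^3 - 3*g^2 - g + 1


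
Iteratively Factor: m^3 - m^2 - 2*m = (m + 1)*(m^2 - 2*m) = m*(m + 1)*(m - 2)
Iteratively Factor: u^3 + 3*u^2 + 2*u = (u + 2)*(u^2 + u) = u*(u + 2)*(u + 1)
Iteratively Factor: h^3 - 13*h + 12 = (h - 3)*(h^2 + 3*h - 4) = (h - 3)*(h + 4)*(h - 1)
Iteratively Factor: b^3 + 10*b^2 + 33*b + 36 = (b + 3)*(b^2 + 7*b + 12) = (b + 3)^2*(b + 4)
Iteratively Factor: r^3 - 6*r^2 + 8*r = (r - 2)*(r^2 - 4*r) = r*(r - 2)*(r - 4)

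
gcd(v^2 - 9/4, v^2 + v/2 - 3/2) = v + 3/2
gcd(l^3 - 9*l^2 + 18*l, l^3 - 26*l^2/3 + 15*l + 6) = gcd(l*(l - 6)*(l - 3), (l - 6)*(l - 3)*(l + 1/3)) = l^2 - 9*l + 18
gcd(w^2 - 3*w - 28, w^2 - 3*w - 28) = w^2 - 3*w - 28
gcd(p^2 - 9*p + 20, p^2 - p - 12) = p - 4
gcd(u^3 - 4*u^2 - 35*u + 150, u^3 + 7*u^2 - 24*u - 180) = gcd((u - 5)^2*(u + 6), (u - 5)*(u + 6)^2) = u^2 + u - 30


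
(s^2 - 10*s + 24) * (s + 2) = s^3 - 8*s^2 + 4*s + 48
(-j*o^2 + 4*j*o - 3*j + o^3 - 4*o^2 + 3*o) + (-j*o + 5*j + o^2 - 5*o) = -j*o^2 + 3*j*o + 2*j + o^3 - 3*o^2 - 2*o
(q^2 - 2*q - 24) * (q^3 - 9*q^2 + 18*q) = q^5 - 11*q^4 + 12*q^3 + 180*q^2 - 432*q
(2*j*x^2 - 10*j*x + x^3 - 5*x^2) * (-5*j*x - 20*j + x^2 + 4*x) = -10*j^2*x^3 + 10*j^2*x^2 + 200*j^2*x - 3*j*x^4 + 3*j*x^3 + 60*j*x^2 + x^5 - x^4 - 20*x^3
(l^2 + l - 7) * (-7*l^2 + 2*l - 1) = -7*l^4 - 5*l^3 + 50*l^2 - 15*l + 7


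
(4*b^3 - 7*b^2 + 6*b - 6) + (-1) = 4*b^3 - 7*b^2 + 6*b - 7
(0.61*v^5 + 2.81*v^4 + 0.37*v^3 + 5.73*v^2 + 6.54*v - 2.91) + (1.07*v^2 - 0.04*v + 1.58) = 0.61*v^5 + 2.81*v^4 + 0.37*v^3 + 6.8*v^2 + 6.5*v - 1.33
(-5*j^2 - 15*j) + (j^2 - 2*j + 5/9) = -4*j^2 - 17*j + 5/9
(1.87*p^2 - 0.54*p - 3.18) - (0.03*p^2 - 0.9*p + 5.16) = 1.84*p^2 + 0.36*p - 8.34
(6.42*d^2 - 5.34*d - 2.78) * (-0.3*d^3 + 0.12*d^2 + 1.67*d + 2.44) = -1.926*d^5 + 2.3724*d^4 + 10.9146*d^3 + 6.4134*d^2 - 17.6722*d - 6.7832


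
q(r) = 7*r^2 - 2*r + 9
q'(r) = 14*r - 2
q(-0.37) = 10.70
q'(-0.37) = -7.18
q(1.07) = 14.87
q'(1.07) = 12.98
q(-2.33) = 51.66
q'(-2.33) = -34.62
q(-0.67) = 13.48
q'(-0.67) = -11.38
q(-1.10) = 19.67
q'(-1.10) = -17.40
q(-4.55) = 163.02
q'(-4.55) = -65.70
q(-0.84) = 15.62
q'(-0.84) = -13.76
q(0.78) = 11.70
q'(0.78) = 8.92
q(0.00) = 9.00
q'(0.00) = -2.00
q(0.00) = 9.00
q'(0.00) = -2.00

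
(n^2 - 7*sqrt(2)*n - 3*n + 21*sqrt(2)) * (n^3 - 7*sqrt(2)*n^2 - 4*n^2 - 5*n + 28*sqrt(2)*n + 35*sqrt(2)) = n^5 - 14*sqrt(2)*n^4 - 7*n^4 + 105*n^3 + 98*sqrt(2)*n^3 - 671*n^2 - 98*sqrt(2)*n^2 - 210*sqrt(2)*n + 686*n + 1470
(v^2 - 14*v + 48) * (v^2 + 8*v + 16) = v^4 - 6*v^3 - 48*v^2 + 160*v + 768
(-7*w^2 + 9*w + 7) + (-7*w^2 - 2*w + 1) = -14*w^2 + 7*w + 8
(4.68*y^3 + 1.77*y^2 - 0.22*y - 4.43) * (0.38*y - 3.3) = 1.7784*y^4 - 14.7714*y^3 - 5.9246*y^2 - 0.9574*y + 14.619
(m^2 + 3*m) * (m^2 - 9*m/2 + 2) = m^4 - 3*m^3/2 - 23*m^2/2 + 6*m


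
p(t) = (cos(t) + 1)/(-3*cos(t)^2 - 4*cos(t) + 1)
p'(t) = (-6*sin(t)*cos(t) - 4*sin(t))*(cos(t) + 1)/(-3*cos(t)^2 - 4*cos(t) + 1)^2 - sin(t)/(-3*cos(t)^2 - 4*cos(t) + 1)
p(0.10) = -0.34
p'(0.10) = -0.04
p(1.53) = 1.25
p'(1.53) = -7.58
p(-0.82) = -0.54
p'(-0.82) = 0.79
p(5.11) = -1.39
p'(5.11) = 7.19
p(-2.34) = 0.13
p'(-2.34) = 0.30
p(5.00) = -3.41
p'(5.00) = 47.09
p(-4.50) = 0.46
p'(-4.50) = -1.29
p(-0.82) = -0.54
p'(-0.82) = 0.79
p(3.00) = 0.00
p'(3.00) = -0.07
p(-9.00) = 0.04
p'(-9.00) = 0.18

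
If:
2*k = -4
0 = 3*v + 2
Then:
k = -2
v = -2/3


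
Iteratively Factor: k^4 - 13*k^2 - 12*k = (k)*(k^3 - 13*k - 12) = k*(k + 3)*(k^2 - 3*k - 4) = k*(k + 1)*(k + 3)*(k - 4)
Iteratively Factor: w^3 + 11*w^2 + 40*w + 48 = (w + 3)*(w^2 + 8*w + 16) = (w + 3)*(w + 4)*(w + 4)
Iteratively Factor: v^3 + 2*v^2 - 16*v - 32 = (v + 4)*(v^2 - 2*v - 8) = (v - 4)*(v + 4)*(v + 2)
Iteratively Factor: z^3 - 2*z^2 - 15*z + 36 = (z + 4)*(z^2 - 6*z + 9) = (z - 3)*(z + 4)*(z - 3)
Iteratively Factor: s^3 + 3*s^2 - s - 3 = (s + 1)*(s^2 + 2*s - 3) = (s + 1)*(s + 3)*(s - 1)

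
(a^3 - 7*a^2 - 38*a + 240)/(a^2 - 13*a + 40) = a + 6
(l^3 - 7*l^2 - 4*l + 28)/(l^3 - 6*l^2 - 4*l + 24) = (l - 7)/(l - 6)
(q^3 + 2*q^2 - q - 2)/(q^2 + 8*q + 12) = (q^2 - 1)/(q + 6)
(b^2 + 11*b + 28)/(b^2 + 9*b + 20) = (b + 7)/(b + 5)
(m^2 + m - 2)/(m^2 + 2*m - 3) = (m + 2)/(m + 3)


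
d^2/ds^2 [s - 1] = 0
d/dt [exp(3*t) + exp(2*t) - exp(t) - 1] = (3*exp(2*t) + 2*exp(t) - 1)*exp(t)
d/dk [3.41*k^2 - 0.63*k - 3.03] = 6.82*k - 0.63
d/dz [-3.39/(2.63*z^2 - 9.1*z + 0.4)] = (17.8314*z - 30.849)/(2.63*z^2 - 9.1*z + 0.4)^2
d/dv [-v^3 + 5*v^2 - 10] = v*(10 - 3*v)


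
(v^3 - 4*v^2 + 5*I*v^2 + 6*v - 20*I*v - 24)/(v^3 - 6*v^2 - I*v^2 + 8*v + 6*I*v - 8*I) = (v + 6*I)/(v - 2)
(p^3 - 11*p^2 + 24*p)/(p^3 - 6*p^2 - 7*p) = (-p^2 + 11*p - 24)/(-p^2 + 6*p + 7)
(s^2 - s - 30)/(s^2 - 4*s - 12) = (s + 5)/(s + 2)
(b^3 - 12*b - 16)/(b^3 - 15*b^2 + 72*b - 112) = (b^2 + 4*b + 4)/(b^2 - 11*b + 28)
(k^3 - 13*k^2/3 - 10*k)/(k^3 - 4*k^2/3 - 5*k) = (k - 6)/(k - 3)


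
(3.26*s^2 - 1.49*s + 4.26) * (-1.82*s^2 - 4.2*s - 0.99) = -5.9332*s^4 - 10.9802*s^3 - 4.7226*s^2 - 16.4169*s - 4.2174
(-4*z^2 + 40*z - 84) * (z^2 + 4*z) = -4*z^4 + 24*z^3 + 76*z^2 - 336*z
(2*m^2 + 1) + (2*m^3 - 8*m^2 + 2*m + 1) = 2*m^3 - 6*m^2 + 2*m + 2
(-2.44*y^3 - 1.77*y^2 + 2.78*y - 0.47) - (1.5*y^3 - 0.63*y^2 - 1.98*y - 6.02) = -3.94*y^3 - 1.14*y^2 + 4.76*y + 5.55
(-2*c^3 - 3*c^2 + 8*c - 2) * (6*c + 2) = -12*c^4 - 22*c^3 + 42*c^2 + 4*c - 4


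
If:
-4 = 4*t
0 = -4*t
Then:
No Solution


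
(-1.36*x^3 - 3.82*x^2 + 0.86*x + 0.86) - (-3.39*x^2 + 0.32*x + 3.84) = -1.36*x^3 - 0.43*x^2 + 0.54*x - 2.98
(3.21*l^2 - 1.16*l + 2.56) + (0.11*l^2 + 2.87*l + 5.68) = 3.32*l^2 + 1.71*l + 8.24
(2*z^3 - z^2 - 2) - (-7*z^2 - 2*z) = 2*z^3 + 6*z^2 + 2*z - 2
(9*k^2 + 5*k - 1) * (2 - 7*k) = -63*k^3 - 17*k^2 + 17*k - 2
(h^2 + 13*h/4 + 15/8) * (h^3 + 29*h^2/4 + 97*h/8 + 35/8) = h^5 + 21*h^4/2 + 601*h^3/16 + 459*h^2/8 + 2365*h/64 + 525/64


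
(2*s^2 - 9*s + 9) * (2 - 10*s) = -20*s^3 + 94*s^2 - 108*s + 18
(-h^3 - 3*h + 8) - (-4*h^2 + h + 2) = -h^3 + 4*h^2 - 4*h + 6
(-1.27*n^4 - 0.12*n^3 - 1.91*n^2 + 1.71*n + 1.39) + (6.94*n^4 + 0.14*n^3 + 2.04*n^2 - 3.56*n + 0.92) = 5.67*n^4 + 0.02*n^3 + 0.13*n^2 - 1.85*n + 2.31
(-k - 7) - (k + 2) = -2*k - 9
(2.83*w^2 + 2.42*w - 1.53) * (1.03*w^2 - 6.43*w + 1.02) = 2.9149*w^4 - 15.7043*w^3 - 14.2499*w^2 + 12.3063*w - 1.5606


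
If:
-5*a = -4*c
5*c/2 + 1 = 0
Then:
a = -8/25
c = -2/5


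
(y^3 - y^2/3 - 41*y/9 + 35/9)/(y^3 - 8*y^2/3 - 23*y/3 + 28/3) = (y - 5/3)/(y - 4)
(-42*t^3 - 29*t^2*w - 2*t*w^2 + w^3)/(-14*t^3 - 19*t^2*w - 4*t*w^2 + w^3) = (3*t + w)/(t + w)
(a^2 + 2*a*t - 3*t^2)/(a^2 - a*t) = (a + 3*t)/a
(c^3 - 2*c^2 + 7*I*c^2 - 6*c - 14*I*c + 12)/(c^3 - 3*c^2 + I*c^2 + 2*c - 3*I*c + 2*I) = (c + 6*I)/(c - 1)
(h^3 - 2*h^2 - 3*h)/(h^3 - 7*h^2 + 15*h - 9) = h*(h + 1)/(h^2 - 4*h + 3)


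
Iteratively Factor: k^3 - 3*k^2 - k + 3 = (k - 3)*(k^2 - 1) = (k - 3)*(k + 1)*(k - 1)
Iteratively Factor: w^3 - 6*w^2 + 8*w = (w - 2)*(w^2 - 4*w) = (w - 4)*(w - 2)*(w)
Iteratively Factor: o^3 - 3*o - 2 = (o + 1)*(o^2 - o - 2) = (o + 1)^2*(o - 2)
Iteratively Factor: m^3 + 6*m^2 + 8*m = (m)*(m^2 + 6*m + 8) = m*(m + 4)*(m + 2)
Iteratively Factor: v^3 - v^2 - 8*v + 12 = (v - 2)*(v^2 + v - 6) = (v - 2)^2*(v + 3)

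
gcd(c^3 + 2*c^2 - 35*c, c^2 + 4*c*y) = c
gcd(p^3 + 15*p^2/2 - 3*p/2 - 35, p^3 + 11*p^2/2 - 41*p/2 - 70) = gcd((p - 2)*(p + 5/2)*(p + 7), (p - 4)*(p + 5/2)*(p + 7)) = p^2 + 19*p/2 + 35/2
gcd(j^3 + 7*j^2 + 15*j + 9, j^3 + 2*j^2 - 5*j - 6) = j^2 + 4*j + 3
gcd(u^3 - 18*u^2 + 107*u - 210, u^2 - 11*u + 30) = u^2 - 11*u + 30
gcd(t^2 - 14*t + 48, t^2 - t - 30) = t - 6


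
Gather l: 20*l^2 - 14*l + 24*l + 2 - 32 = 20*l^2 + 10*l - 30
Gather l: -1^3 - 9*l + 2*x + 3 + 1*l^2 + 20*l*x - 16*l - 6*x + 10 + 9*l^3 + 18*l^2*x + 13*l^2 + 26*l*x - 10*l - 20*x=9*l^3 + l^2*(18*x + 14) + l*(46*x - 35) - 24*x + 12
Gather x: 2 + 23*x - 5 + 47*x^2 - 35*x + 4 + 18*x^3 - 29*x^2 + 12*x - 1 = 18*x^3 + 18*x^2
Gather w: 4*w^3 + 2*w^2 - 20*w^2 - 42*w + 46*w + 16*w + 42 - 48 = 4*w^3 - 18*w^2 + 20*w - 6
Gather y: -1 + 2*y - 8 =2*y - 9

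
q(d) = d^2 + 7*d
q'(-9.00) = -11.00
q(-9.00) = 18.00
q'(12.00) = 31.00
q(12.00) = 228.00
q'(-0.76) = 5.48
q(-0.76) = -4.74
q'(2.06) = 11.12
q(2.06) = 18.66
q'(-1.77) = 3.46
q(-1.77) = -9.26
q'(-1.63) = 3.74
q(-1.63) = -8.75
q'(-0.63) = 5.74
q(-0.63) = -4.01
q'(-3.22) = 0.56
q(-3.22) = -12.17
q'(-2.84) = 1.32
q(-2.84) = -11.81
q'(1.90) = 10.80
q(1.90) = 16.91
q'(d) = 2*d + 7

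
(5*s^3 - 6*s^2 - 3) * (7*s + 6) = 35*s^4 - 12*s^3 - 36*s^2 - 21*s - 18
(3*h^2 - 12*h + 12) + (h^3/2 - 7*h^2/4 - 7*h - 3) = h^3/2 + 5*h^2/4 - 19*h + 9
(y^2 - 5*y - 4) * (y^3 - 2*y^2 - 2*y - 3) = y^5 - 7*y^4 + 4*y^3 + 15*y^2 + 23*y + 12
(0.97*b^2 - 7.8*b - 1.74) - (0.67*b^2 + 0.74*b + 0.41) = 0.3*b^2 - 8.54*b - 2.15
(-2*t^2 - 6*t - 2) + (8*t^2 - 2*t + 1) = 6*t^2 - 8*t - 1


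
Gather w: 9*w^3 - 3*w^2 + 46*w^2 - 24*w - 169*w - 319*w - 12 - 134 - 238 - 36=9*w^3 + 43*w^2 - 512*w - 420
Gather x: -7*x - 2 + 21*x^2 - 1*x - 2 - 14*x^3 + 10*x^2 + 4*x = -14*x^3 + 31*x^2 - 4*x - 4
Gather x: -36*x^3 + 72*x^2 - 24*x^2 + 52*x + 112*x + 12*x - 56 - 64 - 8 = -36*x^3 + 48*x^2 + 176*x - 128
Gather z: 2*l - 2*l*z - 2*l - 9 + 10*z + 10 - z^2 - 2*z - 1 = -z^2 + z*(8 - 2*l)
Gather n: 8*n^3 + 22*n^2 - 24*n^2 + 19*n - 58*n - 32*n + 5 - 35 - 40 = 8*n^3 - 2*n^2 - 71*n - 70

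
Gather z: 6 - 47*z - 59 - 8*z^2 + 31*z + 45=-8*z^2 - 16*z - 8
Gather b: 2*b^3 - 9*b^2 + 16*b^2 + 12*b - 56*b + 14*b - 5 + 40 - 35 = 2*b^3 + 7*b^2 - 30*b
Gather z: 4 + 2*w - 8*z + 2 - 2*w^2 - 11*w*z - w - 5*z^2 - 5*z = -2*w^2 + w - 5*z^2 + z*(-11*w - 13) + 6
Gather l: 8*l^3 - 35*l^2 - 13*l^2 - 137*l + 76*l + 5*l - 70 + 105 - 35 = 8*l^3 - 48*l^2 - 56*l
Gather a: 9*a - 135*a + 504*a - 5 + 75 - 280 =378*a - 210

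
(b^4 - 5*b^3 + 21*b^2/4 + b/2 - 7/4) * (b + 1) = b^5 - 4*b^4 + b^3/4 + 23*b^2/4 - 5*b/4 - 7/4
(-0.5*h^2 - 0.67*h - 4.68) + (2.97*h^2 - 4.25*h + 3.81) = 2.47*h^2 - 4.92*h - 0.87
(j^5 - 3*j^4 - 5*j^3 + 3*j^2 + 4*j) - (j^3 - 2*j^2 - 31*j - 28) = j^5 - 3*j^4 - 6*j^3 + 5*j^2 + 35*j + 28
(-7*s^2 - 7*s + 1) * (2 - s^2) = 7*s^4 + 7*s^3 - 15*s^2 - 14*s + 2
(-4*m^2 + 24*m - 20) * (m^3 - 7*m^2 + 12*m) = -4*m^5 + 52*m^4 - 236*m^3 + 428*m^2 - 240*m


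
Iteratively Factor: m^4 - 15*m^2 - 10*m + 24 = (m - 4)*(m^3 + 4*m^2 + m - 6) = (m - 4)*(m + 2)*(m^2 + 2*m - 3) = (m - 4)*(m + 2)*(m + 3)*(m - 1)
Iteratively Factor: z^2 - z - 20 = (z + 4)*(z - 5)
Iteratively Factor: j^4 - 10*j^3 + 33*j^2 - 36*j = (j - 4)*(j^3 - 6*j^2 + 9*j) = (j - 4)*(j - 3)*(j^2 - 3*j) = j*(j - 4)*(j - 3)*(j - 3)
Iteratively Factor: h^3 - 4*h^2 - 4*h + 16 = (h - 2)*(h^2 - 2*h - 8) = (h - 2)*(h + 2)*(h - 4)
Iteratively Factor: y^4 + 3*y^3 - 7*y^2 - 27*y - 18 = (y - 3)*(y^3 + 6*y^2 + 11*y + 6) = (y - 3)*(y + 2)*(y^2 + 4*y + 3) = (y - 3)*(y + 2)*(y + 3)*(y + 1)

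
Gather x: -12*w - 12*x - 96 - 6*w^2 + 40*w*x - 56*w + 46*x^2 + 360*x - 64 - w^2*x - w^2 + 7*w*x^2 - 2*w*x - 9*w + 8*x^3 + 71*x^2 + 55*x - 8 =-7*w^2 - 77*w + 8*x^3 + x^2*(7*w + 117) + x*(-w^2 + 38*w + 403) - 168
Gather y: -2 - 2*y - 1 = -2*y - 3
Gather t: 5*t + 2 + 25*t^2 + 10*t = 25*t^2 + 15*t + 2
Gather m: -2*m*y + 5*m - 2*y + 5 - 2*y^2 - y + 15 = m*(5 - 2*y) - 2*y^2 - 3*y + 20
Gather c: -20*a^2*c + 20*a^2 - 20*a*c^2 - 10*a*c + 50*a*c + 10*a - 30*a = 20*a^2 - 20*a*c^2 - 20*a + c*(-20*a^2 + 40*a)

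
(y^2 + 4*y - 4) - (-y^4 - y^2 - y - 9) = y^4 + 2*y^2 + 5*y + 5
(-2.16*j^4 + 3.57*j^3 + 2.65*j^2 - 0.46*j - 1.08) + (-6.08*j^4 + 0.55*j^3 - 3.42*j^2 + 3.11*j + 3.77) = -8.24*j^4 + 4.12*j^3 - 0.77*j^2 + 2.65*j + 2.69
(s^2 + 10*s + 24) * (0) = 0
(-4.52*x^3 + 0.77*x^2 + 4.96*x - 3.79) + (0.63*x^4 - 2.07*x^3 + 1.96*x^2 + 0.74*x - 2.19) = 0.63*x^4 - 6.59*x^3 + 2.73*x^2 + 5.7*x - 5.98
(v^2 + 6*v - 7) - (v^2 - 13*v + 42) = 19*v - 49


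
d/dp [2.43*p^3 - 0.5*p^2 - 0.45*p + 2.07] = 7.29*p^2 - 1.0*p - 0.45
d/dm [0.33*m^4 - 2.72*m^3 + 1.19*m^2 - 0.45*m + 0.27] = 1.32*m^3 - 8.16*m^2 + 2.38*m - 0.45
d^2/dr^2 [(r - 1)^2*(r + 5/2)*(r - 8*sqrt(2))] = 12*r^2 - 48*sqrt(2)*r + 3*r - 8*sqrt(2) - 8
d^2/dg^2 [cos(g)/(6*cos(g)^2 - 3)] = -(-4*sin(g)^4 + 12*sin(g)^2 + 3)*cos(g)/(3*(2*sin(g)^2 - 1)^3)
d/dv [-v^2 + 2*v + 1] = 2 - 2*v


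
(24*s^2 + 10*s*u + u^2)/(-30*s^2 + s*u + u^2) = (-4*s - u)/(5*s - u)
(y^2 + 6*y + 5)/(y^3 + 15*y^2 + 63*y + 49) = (y + 5)/(y^2 + 14*y + 49)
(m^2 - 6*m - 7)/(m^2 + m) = (m - 7)/m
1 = 1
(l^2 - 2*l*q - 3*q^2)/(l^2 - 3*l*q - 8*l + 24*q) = (l + q)/(l - 8)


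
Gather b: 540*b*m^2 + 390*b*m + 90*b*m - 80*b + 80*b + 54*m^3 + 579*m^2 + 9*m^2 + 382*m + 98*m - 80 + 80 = b*(540*m^2 + 480*m) + 54*m^3 + 588*m^2 + 480*m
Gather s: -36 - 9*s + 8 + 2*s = -7*s - 28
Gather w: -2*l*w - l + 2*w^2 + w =-l + 2*w^2 + w*(1 - 2*l)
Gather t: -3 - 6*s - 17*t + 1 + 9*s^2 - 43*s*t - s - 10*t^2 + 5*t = 9*s^2 - 7*s - 10*t^2 + t*(-43*s - 12) - 2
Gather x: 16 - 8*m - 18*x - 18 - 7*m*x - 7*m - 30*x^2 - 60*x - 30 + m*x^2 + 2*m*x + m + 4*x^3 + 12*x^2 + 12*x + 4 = -14*m + 4*x^3 + x^2*(m - 18) + x*(-5*m - 66) - 28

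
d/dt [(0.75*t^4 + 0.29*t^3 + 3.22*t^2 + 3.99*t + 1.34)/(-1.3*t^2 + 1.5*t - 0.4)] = (-1.95*t^5 + 2.998*t^4 - 0.330000000000001*t^3 + 9.669*t^2 + 0.908*t - 3.606)/(1.69*t^4 - 3.9*t^3 + 3.29*t^2 - 1.2*t + 0.16)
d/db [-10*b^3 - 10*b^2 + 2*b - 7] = -30*b^2 - 20*b + 2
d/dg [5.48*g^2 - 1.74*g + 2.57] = 10.96*g - 1.74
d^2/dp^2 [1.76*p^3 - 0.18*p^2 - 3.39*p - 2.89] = 10.56*p - 0.36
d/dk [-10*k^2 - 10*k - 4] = -20*k - 10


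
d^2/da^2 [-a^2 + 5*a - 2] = -2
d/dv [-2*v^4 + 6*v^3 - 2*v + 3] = -8*v^3 + 18*v^2 - 2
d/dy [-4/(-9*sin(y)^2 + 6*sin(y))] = 8*(-3/tan(y) + cos(y)/sin(y)^2)/(3*(3*sin(y) - 2)^2)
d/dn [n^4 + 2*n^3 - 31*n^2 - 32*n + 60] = 4*n^3 + 6*n^2 - 62*n - 32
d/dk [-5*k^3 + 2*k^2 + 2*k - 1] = -15*k^2 + 4*k + 2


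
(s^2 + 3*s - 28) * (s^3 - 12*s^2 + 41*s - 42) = s^5 - 9*s^4 - 23*s^3 + 417*s^2 - 1274*s + 1176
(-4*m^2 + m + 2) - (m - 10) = 12 - 4*m^2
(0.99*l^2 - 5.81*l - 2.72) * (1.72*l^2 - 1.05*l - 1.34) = 1.7028*l^4 - 11.0327*l^3 + 0.0955000000000004*l^2 + 10.6414*l + 3.6448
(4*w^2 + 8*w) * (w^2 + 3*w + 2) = 4*w^4 + 20*w^3 + 32*w^2 + 16*w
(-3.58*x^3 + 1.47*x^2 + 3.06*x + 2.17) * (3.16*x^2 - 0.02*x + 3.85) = -11.3128*x^5 + 4.7168*x^4 - 4.1428*x^3 + 12.4555*x^2 + 11.7376*x + 8.3545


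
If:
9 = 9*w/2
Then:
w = 2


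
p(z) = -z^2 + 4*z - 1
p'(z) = 4 - 2*z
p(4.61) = -3.81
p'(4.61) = -5.22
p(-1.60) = -9.96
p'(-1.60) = 7.20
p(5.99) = -12.92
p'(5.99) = -7.98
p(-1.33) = -8.09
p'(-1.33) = 6.66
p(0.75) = 1.44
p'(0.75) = 2.50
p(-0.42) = -2.86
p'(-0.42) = 4.84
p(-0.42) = -2.86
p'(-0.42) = 4.84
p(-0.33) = -2.43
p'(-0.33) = 4.66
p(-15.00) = -286.00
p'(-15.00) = 34.00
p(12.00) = -97.00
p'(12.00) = -20.00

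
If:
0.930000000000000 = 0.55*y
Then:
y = 1.69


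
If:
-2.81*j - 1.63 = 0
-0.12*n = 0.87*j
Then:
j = -0.58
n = 4.21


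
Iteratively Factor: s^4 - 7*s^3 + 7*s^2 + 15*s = (s)*(s^3 - 7*s^2 + 7*s + 15) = s*(s - 3)*(s^2 - 4*s - 5) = s*(s - 3)*(s + 1)*(s - 5)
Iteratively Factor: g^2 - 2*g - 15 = (g + 3)*(g - 5)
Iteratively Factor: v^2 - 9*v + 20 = (v - 5)*(v - 4)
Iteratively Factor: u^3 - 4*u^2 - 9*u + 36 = (u - 3)*(u^2 - u - 12) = (u - 3)*(u + 3)*(u - 4)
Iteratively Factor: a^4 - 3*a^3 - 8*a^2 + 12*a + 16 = (a - 4)*(a^3 + a^2 - 4*a - 4) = (a - 4)*(a + 2)*(a^2 - a - 2) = (a - 4)*(a - 2)*(a + 2)*(a + 1)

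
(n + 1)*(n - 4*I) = n^2 + n - 4*I*n - 4*I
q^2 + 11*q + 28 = (q + 4)*(q + 7)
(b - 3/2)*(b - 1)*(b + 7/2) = b^3 + b^2 - 29*b/4 + 21/4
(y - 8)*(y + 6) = y^2 - 2*y - 48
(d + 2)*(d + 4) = d^2 + 6*d + 8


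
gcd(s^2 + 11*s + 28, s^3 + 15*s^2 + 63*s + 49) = s + 7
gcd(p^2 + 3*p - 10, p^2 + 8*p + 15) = p + 5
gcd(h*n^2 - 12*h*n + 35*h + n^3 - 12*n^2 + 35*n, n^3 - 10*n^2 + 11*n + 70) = n^2 - 12*n + 35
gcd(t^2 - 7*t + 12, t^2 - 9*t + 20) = t - 4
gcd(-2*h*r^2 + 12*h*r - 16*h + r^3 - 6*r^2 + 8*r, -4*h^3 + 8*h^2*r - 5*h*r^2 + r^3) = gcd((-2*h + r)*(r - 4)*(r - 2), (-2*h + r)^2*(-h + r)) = -2*h + r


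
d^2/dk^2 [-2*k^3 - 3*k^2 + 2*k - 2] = -12*k - 6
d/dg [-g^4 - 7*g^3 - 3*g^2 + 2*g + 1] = -4*g^3 - 21*g^2 - 6*g + 2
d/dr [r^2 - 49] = 2*r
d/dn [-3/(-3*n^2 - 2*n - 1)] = 6*(-3*n - 1)/(3*n^2 + 2*n + 1)^2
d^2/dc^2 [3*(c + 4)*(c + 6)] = 6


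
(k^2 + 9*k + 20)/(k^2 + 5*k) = (k + 4)/k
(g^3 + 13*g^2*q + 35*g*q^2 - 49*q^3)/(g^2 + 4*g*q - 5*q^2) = (g^2 + 14*g*q + 49*q^2)/(g + 5*q)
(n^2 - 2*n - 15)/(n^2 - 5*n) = (n + 3)/n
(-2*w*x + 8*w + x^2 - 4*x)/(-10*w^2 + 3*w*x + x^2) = (x - 4)/(5*w + x)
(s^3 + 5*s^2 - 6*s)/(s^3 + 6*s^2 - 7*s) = (s + 6)/(s + 7)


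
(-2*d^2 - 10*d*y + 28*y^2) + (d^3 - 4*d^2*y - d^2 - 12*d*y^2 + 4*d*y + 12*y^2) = d^3 - 4*d^2*y - 3*d^2 - 12*d*y^2 - 6*d*y + 40*y^2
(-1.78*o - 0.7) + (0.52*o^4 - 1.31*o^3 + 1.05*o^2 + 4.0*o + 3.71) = 0.52*o^4 - 1.31*o^3 + 1.05*o^2 + 2.22*o + 3.01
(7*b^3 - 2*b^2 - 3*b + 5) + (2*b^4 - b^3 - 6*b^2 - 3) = 2*b^4 + 6*b^3 - 8*b^2 - 3*b + 2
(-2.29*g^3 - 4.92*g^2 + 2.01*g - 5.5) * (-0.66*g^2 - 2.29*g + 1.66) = 1.5114*g^5 + 8.4913*g^4 + 6.1388*g^3 - 9.1401*g^2 + 15.9316*g - 9.13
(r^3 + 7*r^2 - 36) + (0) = r^3 + 7*r^2 - 36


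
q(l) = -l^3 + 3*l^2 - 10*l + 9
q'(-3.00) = -55.00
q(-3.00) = 93.00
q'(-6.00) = -154.00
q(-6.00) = 393.00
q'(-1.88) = -31.88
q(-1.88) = 45.05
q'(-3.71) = -73.55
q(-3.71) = 138.46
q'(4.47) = -43.12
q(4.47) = -65.07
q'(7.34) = -127.59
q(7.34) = -298.22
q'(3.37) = -23.85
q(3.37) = -28.90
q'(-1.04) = -19.48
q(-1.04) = 23.77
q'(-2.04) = -34.72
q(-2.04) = 50.37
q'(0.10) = -9.43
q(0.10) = 8.03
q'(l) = -3*l^2 + 6*l - 10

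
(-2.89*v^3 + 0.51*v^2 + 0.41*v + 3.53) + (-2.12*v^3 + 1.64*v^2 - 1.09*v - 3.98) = -5.01*v^3 + 2.15*v^2 - 0.68*v - 0.45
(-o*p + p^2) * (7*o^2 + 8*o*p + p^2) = -7*o^3*p - o^2*p^2 + 7*o*p^3 + p^4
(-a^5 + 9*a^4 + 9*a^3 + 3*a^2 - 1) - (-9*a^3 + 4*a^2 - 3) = -a^5 + 9*a^4 + 18*a^3 - a^2 + 2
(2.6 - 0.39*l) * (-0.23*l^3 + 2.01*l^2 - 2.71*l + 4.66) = 0.0897*l^4 - 1.3819*l^3 + 6.2829*l^2 - 8.8634*l + 12.116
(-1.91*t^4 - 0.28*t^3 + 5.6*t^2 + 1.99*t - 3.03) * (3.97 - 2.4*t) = 4.584*t^5 - 6.9107*t^4 - 14.5516*t^3 + 17.456*t^2 + 15.1723*t - 12.0291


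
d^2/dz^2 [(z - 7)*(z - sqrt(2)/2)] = 2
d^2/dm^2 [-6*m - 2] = 0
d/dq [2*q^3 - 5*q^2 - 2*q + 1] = 6*q^2 - 10*q - 2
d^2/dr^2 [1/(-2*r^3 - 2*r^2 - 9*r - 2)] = 2*(2*(3*r + 1)*(2*r^3 + 2*r^2 + 9*r + 2) - (6*r^2 + 4*r + 9)^2)/(2*r^3 + 2*r^2 + 9*r + 2)^3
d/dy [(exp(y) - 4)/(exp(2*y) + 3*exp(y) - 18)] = (-(exp(y) - 4)*(2*exp(y) + 3) + exp(2*y) + 3*exp(y) - 18)*exp(y)/(exp(2*y) + 3*exp(y) - 18)^2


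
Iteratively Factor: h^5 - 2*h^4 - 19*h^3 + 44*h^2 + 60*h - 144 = (h + 2)*(h^4 - 4*h^3 - 11*h^2 + 66*h - 72) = (h + 2)*(h + 4)*(h^3 - 8*h^2 + 21*h - 18) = (h - 3)*(h + 2)*(h + 4)*(h^2 - 5*h + 6) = (h - 3)^2*(h + 2)*(h + 4)*(h - 2)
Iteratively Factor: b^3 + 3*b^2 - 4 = (b - 1)*(b^2 + 4*b + 4) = (b - 1)*(b + 2)*(b + 2)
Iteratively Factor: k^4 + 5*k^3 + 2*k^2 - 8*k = (k + 2)*(k^3 + 3*k^2 - 4*k) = (k - 1)*(k + 2)*(k^2 + 4*k) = k*(k - 1)*(k + 2)*(k + 4)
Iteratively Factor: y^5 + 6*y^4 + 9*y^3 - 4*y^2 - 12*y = (y + 2)*(y^4 + 4*y^3 + y^2 - 6*y) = (y + 2)*(y + 3)*(y^3 + y^2 - 2*y) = y*(y + 2)*(y + 3)*(y^2 + y - 2) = y*(y - 1)*(y + 2)*(y + 3)*(y + 2)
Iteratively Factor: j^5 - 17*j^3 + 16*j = (j - 1)*(j^4 + j^3 - 16*j^2 - 16*j) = (j - 1)*(j + 4)*(j^3 - 3*j^2 - 4*j) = j*(j - 1)*(j + 4)*(j^2 - 3*j - 4) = j*(j - 4)*(j - 1)*(j + 4)*(j + 1)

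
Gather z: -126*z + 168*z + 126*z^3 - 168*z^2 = 126*z^3 - 168*z^2 + 42*z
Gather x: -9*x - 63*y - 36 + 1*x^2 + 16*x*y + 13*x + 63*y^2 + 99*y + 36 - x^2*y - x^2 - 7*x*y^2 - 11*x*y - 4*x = -x^2*y + x*(-7*y^2 + 5*y) + 63*y^2 + 36*y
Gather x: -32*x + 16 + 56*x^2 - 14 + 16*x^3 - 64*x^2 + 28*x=16*x^3 - 8*x^2 - 4*x + 2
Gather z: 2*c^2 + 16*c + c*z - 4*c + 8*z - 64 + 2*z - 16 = 2*c^2 + 12*c + z*(c + 10) - 80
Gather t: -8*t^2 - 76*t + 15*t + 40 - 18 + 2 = -8*t^2 - 61*t + 24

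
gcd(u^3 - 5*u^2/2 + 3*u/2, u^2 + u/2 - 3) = u - 3/2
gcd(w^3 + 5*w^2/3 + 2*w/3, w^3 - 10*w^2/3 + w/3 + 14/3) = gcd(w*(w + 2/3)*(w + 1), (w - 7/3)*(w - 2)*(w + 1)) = w + 1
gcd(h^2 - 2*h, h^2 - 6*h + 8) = h - 2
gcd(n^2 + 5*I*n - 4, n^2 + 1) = n + I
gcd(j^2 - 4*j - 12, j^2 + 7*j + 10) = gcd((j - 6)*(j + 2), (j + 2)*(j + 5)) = j + 2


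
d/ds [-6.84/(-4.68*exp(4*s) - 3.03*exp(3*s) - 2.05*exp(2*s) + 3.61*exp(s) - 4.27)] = (-128.0448*exp(3*s) - 62.1756*exp(2*s) - 28.044*exp(s) + 24.6924)*exp(s)/(4.68*exp(4*s) + 3.03*exp(3*s) + 2.05*exp(2*s) - 3.61*exp(s) + 4.27)^2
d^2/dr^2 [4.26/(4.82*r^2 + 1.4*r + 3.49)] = (-197.940048*r^2 - 57.49296*r + 4.26*(9.64*r + 1.4)*(19.28*r + 2.8) - 143.321736)/(4.82*r^2 + 1.4*r + 3.49)^3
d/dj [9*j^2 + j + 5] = 18*j + 1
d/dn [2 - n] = -1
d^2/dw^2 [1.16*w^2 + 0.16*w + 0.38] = 2.32000000000000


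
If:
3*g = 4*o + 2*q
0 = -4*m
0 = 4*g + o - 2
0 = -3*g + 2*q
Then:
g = 1/2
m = 0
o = 0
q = 3/4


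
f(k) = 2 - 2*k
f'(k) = -2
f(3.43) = -4.86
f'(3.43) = -2.00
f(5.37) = -8.74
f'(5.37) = -2.00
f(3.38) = -4.76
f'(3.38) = -2.00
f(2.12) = -2.24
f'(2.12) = -2.00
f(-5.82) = 13.64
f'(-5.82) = -2.00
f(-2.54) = 7.08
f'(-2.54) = -2.00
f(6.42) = -10.84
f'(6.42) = -2.00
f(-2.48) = 6.96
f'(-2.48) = -2.00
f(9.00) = -16.00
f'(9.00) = -2.00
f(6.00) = -10.00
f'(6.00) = -2.00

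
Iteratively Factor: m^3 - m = (m - 1)*(m^2 + m) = m*(m - 1)*(m + 1)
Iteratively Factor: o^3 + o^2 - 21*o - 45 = (o + 3)*(o^2 - 2*o - 15) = (o + 3)^2*(o - 5)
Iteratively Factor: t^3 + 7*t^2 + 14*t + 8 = (t + 4)*(t^2 + 3*t + 2) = (t + 2)*(t + 4)*(t + 1)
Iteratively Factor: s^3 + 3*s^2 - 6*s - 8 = (s + 1)*(s^2 + 2*s - 8) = (s + 1)*(s + 4)*(s - 2)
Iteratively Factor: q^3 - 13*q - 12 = (q + 3)*(q^2 - 3*q - 4) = (q + 1)*(q + 3)*(q - 4)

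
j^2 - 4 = (j - 2)*(j + 2)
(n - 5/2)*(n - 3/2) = n^2 - 4*n + 15/4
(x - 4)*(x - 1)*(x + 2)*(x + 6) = x^4 + 3*x^3 - 24*x^2 - 28*x + 48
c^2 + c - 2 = (c - 1)*(c + 2)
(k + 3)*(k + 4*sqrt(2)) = k^2 + 3*k + 4*sqrt(2)*k + 12*sqrt(2)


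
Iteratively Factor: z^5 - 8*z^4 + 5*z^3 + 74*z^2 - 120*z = (z - 2)*(z^4 - 6*z^3 - 7*z^2 + 60*z) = z*(z - 2)*(z^3 - 6*z^2 - 7*z + 60) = z*(z - 5)*(z - 2)*(z^2 - z - 12) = z*(z - 5)*(z - 4)*(z - 2)*(z + 3)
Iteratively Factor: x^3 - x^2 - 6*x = (x)*(x^2 - x - 6) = x*(x + 2)*(x - 3)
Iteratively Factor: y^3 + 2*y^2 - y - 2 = (y + 1)*(y^2 + y - 2) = (y - 1)*(y + 1)*(y + 2)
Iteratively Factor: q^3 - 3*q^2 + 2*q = (q)*(q^2 - 3*q + 2) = q*(q - 2)*(q - 1)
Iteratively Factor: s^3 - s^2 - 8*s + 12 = (s - 2)*(s^2 + s - 6) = (s - 2)^2*(s + 3)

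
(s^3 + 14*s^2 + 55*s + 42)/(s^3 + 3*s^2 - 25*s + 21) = (s^2 + 7*s + 6)/(s^2 - 4*s + 3)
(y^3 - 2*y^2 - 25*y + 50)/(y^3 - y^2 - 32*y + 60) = (y + 5)/(y + 6)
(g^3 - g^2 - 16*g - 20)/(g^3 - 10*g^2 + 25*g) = (g^2 + 4*g + 4)/(g*(g - 5))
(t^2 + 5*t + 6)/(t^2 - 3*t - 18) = (t + 2)/(t - 6)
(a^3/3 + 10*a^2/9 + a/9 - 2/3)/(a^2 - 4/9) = (a^2 + 4*a + 3)/(3*a + 2)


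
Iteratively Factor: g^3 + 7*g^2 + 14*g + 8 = (g + 2)*(g^2 + 5*g + 4) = (g + 2)*(g + 4)*(g + 1)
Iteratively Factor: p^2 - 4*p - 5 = (p - 5)*(p + 1)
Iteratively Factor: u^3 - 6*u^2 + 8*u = (u - 4)*(u^2 - 2*u) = u*(u - 4)*(u - 2)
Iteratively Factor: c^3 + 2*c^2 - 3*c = (c)*(c^2 + 2*c - 3) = c*(c - 1)*(c + 3)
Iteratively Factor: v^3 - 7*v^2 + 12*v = (v)*(v^2 - 7*v + 12) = v*(v - 4)*(v - 3)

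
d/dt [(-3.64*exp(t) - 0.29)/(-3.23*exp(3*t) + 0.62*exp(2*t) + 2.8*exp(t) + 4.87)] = (-23.5144*exp(3*t) - 0.5533*exp(2*t) + 0.3596*exp(t) - 16.9148)*exp(t)/(10.4329*exp(6*t) - 4.0052*exp(5*t) - 17.7036*exp(4*t) - 27.9882*exp(3*t) + 13.8788*exp(2*t) + 27.272*exp(t) + 23.7169)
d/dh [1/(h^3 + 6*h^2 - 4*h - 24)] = (-3*h^2 - 12*h + 4)/(h^3 + 6*h^2 - 4*h - 24)^2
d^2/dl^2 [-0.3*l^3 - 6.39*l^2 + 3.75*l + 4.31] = -1.8*l - 12.78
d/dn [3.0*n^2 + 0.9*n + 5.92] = 6.0*n + 0.9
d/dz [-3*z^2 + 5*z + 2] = 5 - 6*z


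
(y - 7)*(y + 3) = y^2 - 4*y - 21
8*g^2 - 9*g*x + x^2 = (-8*g + x)*(-g + x)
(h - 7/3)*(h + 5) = h^2 + 8*h/3 - 35/3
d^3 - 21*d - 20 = (d - 5)*(d + 1)*(d + 4)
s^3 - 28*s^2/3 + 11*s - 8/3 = (s - 8)*(s - 1)*(s - 1/3)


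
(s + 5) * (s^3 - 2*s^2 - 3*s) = s^4 + 3*s^3 - 13*s^2 - 15*s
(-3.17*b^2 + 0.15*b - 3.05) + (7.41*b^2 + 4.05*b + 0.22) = 4.24*b^2 + 4.2*b - 2.83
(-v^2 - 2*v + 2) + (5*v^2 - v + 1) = 4*v^2 - 3*v + 3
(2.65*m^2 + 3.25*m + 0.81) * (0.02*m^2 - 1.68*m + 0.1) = 0.053*m^4 - 4.387*m^3 - 5.1788*m^2 - 1.0358*m + 0.081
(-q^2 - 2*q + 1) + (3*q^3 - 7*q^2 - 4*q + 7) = 3*q^3 - 8*q^2 - 6*q + 8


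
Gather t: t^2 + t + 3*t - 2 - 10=t^2 + 4*t - 12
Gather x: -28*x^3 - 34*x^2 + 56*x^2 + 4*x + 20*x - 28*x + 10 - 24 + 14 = -28*x^3 + 22*x^2 - 4*x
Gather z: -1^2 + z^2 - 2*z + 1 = z^2 - 2*z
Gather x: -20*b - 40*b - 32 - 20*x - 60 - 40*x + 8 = -60*b - 60*x - 84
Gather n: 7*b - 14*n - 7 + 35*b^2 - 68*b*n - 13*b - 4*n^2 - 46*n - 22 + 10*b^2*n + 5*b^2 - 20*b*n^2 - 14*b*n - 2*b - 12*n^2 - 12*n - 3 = 40*b^2 - 8*b + n^2*(-20*b - 16) + n*(10*b^2 - 82*b - 72) - 32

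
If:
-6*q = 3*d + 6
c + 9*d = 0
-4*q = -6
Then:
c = 45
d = -5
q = 3/2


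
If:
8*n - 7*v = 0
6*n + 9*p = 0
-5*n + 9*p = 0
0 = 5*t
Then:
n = 0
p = 0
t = 0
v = 0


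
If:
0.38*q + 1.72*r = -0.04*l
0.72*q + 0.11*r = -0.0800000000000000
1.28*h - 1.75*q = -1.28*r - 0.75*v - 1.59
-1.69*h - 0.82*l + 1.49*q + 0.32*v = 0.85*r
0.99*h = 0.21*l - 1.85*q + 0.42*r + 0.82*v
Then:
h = -0.67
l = 0.69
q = -0.11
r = 0.01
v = -1.25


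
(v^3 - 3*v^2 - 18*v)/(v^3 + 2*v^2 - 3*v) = (v - 6)/(v - 1)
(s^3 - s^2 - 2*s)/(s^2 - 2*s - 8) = s*(-s^2 + s + 2)/(-s^2 + 2*s + 8)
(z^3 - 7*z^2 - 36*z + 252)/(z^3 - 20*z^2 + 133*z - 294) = (z + 6)/(z - 7)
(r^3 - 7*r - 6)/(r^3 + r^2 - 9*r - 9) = (r + 2)/(r + 3)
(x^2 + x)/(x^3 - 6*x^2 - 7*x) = 1/(x - 7)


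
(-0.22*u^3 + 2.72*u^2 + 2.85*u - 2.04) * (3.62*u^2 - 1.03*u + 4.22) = -0.7964*u^5 + 10.073*u^4 + 6.587*u^3 + 1.1581*u^2 + 14.1282*u - 8.6088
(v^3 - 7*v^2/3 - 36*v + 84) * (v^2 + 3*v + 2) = v^5 + 2*v^4/3 - 41*v^3 - 86*v^2/3 + 180*v + 168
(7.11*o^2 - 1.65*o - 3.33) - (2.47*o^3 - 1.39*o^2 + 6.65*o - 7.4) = -2.47*o^3 + 8.5*o^2 - 8.3*o + 4.07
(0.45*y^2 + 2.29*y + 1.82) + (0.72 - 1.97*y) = 0.45*y^2 + 0.32*y + 2.54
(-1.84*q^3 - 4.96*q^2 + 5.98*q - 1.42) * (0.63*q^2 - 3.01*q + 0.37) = -1.1592*q^5 + 2.4136*q^4 + 18.0162*q^3 - 20.7296*q^2 + 6.4868*q - 0.5254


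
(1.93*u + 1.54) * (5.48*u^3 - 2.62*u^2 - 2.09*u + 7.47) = 10.5764*u^4 + 3.3826*u^3 - 8.0685*u^2 + 11.1985*u + 11.5038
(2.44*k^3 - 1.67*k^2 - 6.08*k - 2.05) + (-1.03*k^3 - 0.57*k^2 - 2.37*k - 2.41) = 1.41*k^3 - 2.24*k^2 - 8.45*k - 4.46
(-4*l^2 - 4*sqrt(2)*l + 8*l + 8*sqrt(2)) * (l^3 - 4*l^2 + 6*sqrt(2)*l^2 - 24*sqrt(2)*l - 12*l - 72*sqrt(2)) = -4*l^5 - 28*sqrt(2)*l^4 + 24*l^4 - 32*l^3 + 168*sqrt(2)*l^3 + 112*sqrt(2)*l^2 + 192*l^2 - 672*sqrt(2)*l + 192*l - 1152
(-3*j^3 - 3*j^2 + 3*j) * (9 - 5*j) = 15*j^4 - 12*j^3 - 42*j^2 + 27*j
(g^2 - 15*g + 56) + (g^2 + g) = 2*g^2 - 14*g + 56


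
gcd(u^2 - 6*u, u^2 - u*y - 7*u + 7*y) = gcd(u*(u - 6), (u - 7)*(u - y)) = 1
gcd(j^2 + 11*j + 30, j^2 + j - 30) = j + 6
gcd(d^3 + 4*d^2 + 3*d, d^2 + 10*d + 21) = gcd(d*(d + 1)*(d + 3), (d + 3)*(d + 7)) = d + 3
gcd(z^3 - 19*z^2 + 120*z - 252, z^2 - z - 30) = z - 6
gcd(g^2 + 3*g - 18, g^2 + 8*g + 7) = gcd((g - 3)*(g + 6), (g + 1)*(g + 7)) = 1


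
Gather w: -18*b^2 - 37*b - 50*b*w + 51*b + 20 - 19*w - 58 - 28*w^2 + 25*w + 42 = -18*b^2 + 14*b - 28*w^2 + w*(6 - 50*b) + 4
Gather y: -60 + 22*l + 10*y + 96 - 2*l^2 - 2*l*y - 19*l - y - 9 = -2*l^2 + 3*l + y*(9 - 2*l) + 27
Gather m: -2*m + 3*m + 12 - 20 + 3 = m - 5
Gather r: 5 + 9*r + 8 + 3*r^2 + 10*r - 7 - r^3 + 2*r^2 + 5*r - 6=-r^3 + 5*r^2 + 24*r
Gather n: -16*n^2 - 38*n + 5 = -16*n^2 - 38*n + 5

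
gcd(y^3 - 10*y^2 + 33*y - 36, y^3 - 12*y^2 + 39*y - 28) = y - 4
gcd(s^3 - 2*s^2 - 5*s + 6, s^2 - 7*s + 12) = s - 3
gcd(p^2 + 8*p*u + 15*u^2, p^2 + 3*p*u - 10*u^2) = p + 5*u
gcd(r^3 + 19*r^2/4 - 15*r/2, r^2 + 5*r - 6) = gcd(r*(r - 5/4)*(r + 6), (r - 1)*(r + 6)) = r + 6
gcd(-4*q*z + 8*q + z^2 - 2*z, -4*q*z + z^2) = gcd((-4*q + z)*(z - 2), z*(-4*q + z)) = -4*q + z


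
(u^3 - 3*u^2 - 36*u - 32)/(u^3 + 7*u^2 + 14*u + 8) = (u - 8)/(u + 2)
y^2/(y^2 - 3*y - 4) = y^2/(y^2 - 3*y - 4)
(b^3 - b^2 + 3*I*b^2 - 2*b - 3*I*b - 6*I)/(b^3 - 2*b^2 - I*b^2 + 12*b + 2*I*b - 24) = (b + 1)/(b - 4*I)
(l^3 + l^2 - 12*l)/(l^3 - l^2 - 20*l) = (l - 3)/(l - 5)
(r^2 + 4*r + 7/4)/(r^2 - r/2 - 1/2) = (r + 7/2)/(r - 1)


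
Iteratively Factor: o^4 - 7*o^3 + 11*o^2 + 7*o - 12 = (o - 3)*(o^3 - 4*o^2 - o + 4) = (o - 3)*(o - 1)*(o^2 - 3*o - 4) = (o - 4)*(o - 3)*(o - 1)*(o + 1)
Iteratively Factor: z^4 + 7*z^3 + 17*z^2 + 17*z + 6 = (z + 2)*(z^3 + 5*z^2 + 7*z + 3) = (z + 2)*(z + 3)*(z^2 + 2*z + 1) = (z + 1)*(z + 2)*(z + 3)*(z + 1)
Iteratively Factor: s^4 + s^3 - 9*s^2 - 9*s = (s + 1)*(s^3 - 9*s) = (s - 3)*(s + 1)*(s^2 + 3*s) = s*(s - 3)*(s + 1)*(s + 3)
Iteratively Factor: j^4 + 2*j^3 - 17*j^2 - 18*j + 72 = (j - 3)*(j^3 + 5*j^2 - 2*j - 24) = (j - 3)*(j + 4)*(j^2 + j - 6) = (j - 3)*(j + 3)*(j + 4)*(j - 2)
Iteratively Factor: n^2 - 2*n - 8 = (n + 2)*(n - 4)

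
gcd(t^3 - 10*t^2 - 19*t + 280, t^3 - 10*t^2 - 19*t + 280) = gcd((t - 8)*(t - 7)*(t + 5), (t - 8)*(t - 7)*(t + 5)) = t^3 - 10*t^2 - 19*t + 280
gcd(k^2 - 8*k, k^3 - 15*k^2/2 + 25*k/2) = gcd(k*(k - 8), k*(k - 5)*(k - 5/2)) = k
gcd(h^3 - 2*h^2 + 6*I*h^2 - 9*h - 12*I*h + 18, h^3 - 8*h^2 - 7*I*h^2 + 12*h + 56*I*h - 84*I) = h - 2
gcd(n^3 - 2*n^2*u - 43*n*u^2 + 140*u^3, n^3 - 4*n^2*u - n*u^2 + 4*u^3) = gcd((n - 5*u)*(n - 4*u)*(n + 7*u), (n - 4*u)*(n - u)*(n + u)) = -n + 4*u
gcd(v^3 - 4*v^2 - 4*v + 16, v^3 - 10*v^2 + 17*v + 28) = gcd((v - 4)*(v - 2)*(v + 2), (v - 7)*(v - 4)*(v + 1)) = v - 4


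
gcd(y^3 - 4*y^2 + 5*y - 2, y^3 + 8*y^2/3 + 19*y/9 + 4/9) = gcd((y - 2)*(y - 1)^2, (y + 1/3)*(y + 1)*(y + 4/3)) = 1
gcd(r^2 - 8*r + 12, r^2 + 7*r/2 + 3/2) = 1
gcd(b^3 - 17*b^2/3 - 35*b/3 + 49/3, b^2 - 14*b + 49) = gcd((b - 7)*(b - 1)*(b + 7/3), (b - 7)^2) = b - 7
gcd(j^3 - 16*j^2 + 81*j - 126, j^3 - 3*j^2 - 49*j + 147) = j^2 - 10*j + 21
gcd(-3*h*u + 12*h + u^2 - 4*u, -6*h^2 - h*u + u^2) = -3*h + u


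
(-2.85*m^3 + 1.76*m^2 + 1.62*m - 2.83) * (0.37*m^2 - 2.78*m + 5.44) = -1.0545*m^5 + 8.5742*m^4 - 19.7974*m^3 + 4.0237*m^2 + 16.6802*m - 15.3952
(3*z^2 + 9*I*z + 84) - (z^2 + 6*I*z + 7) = 2*z^2 + 3*I*z + 77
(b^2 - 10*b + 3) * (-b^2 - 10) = -b^4 + 10*b^3 - 13*b^2 + 100*b - 30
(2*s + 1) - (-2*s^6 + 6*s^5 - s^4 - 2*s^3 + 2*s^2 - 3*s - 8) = 2*s^6 - 6*s^5 + s^4 + 2*s^3 - 2*s^2 + 5*s + 9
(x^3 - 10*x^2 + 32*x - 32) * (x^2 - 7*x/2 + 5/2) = x^5 - 27*x^4/2 + 139*x^3/2 - 169*x^2 + 192*x - 80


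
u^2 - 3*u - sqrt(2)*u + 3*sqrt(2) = (u - 3)*(u - sqrt(2))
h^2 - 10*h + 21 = (h - 7)*(h - 3)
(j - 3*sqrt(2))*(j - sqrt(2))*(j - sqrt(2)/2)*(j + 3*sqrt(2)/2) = j^4 - 3*sqrt(2)*j^3 - 7*j^2/2 + 12*sqrt(2)*j - 9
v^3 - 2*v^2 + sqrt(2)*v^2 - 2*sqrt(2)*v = v*(v - 2)*(v + sqrt(2))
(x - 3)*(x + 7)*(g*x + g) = g*x^3 + 5*g*x^2 - 17*g*x - 21*g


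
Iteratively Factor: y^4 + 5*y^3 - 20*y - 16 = (y - 2)*(y^3 + 7*y^2 + 14*y + 8) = (y - 2)*(y + 4)*(y^2 + 3*y + 2) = (y - 2)*(y + 1)*(y + 4)*(y + 2)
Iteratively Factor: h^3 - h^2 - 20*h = (h)*(h^2 - h - 20) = h*(h - 5)*(h + 4)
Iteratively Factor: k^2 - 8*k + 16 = (k - 4)*(k - 4)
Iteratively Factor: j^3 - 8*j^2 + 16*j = (j - 4)*(j^2 - 4*j) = (j - 4)^2*(j)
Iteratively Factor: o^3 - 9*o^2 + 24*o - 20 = (o - 2)*(o^2 - 7*o + 10) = (o - 2)^2*(o - 5)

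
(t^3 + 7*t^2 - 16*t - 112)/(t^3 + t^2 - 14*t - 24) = (t^2 + 11*t + 28)/(t^2 + 5*t + 6)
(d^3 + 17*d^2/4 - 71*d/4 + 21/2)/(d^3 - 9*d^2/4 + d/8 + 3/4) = 2*(d + 7)/(2*d + 1)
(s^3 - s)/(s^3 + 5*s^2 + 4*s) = (s - 1)/(s + 4)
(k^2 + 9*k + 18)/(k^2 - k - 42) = (k + 3)/(k - 7)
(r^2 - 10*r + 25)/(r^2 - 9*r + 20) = (r - 5)/(r - 4)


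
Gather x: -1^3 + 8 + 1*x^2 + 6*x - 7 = x^2 + 6*x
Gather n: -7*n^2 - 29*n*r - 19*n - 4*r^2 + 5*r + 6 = -7*n^2 + n*(-29*r - 19) - 4*r^2 + 5*r + 6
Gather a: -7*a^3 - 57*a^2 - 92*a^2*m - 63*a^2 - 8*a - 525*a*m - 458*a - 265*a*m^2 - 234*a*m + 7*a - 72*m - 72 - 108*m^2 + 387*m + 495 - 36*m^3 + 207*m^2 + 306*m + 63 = -7*a^3 + a^2*(-92*m - 120) + a*(-265*m^2 - 759*m - 459) - 36*m^3 + 99*m^2 + 621*m + 486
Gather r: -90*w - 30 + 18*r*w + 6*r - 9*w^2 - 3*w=r*(18*w + 6) - 9*w^2 - 93*w - 30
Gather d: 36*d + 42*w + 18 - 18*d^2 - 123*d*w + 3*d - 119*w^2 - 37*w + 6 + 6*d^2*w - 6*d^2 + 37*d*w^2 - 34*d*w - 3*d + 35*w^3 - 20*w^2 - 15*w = d^2*(6*w - 24) + d*(37*w^2 - 157*w + 36) + 35*w^3 - 139*w^2 - 10*w + 24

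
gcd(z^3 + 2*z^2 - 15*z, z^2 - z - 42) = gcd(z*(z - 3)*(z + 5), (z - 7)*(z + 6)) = 1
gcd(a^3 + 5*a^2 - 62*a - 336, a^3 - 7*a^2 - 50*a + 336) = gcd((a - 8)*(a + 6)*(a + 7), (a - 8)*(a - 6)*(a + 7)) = a^2 - a - 56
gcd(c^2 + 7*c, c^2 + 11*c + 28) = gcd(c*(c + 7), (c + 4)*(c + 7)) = c + 7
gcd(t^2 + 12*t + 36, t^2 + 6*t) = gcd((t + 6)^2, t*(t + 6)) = t + 6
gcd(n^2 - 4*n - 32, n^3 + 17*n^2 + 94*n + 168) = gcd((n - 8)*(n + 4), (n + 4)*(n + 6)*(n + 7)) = n + 4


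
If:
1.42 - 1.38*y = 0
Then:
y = 1.03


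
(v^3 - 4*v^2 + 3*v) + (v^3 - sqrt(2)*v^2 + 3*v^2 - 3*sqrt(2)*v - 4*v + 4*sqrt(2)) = 2*v^3 - sqrt(2)*v^2 - v^2 - 3*sqrt(2)*v - v + 4*sqrt(2)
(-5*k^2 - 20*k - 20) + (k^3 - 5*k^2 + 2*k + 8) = k^3 - 10*k^2 - 18*k - 12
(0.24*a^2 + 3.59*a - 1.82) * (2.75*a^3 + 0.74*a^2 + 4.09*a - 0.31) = 0.66*a^5 + 10.0501*a^4 - 1.3668*a^3 + 13.2619*a^2 - 8.5567*a + 0.5642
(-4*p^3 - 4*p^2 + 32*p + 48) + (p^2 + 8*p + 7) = -4*p^3 - 3*p^2 + 40*p + 55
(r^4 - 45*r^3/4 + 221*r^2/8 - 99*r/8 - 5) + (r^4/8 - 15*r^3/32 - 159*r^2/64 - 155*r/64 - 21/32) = 9*r^4/8 - 375*r^3/32 + 1609*r^2/64 - 947*r/64 - 181/32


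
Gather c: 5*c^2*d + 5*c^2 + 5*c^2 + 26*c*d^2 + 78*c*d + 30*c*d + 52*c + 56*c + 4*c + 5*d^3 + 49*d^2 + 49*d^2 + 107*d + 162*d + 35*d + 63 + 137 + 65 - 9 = c^2*(5*d + 10) + c*(26*d^2 + 108*d + 112) + 5*d^3 + 98*d^2 + 304*d + 256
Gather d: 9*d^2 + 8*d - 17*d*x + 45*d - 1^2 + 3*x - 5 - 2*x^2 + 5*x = 9*d^2 + d*(53 - 17*x) - 2*x^2 + 8*x - 6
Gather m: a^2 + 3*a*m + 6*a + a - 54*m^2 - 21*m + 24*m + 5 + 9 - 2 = a^2 + 7*a - 54*m^2 + m*(3*a + 3) + 12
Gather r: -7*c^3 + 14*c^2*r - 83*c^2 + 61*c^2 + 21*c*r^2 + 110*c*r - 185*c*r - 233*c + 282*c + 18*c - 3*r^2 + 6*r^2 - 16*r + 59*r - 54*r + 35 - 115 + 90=-7*c^3 - 22*c^2 + 67*c + r^2*(21*c + 3) + r*(14*c^2 - 75*c - 11) + 10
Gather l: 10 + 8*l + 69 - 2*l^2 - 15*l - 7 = -2*l^2 - 7*l + 72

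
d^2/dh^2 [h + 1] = 0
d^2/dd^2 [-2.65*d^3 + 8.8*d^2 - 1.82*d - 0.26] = 17.6 - 15.9*d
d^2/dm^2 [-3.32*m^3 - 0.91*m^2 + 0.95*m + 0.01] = -19.92*m - 1.82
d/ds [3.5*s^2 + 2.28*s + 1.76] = 7.0*s + 2.28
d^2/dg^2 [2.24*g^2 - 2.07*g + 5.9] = 4.48000000000000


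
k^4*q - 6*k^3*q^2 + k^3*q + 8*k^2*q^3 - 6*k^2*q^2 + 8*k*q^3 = k*(k - 4*q)*(k - 2*q)*(k*q + q)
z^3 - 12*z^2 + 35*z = z*(z - 7)*(z - 5)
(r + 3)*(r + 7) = r^2 + 10*r + 21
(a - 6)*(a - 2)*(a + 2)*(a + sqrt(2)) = a^4 - 6*a^3 + sqrt(2)*a^3 - 6*sqrt(2)*a^2 - 4*a^2 - 4*sqrt(2)*a + 24*a + 24*sqrt(2)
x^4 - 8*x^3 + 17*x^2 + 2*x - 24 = (x - 4)*(x - 3)*(x - 2)*(x + 1)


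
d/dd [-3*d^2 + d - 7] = 1 - 6*d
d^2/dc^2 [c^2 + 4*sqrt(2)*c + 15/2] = 2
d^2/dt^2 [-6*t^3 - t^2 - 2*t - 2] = -36*t - 2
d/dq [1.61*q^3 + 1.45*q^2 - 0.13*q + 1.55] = 4.83*q^2 + 2.9*q - 0.13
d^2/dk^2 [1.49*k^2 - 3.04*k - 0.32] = 2.98000000000000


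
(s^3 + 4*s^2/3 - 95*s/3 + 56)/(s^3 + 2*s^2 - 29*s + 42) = (s - 8/3)/(s - 2)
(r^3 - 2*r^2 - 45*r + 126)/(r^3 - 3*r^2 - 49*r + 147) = (r - 6)/(r - 7)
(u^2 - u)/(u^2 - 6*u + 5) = u/(u - 5)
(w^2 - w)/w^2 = (w - 1)/w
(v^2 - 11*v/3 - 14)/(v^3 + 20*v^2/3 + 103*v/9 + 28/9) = 3*(v - 6)/(3*v^2 + 13*v + 4)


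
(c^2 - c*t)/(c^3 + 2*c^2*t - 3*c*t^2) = 1/(c + 3*t)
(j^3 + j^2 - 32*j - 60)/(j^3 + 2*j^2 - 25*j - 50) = (j - 6)/(j - 5)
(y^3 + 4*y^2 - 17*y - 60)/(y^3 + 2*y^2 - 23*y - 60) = (y^2 + y - 20)/(y^2 - y - 20)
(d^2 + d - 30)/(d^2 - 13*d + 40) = (d + 6)/(d - 8)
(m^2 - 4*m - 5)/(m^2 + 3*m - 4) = (m^2 - 4*m - 5)/(m^2 + 3*m - 4)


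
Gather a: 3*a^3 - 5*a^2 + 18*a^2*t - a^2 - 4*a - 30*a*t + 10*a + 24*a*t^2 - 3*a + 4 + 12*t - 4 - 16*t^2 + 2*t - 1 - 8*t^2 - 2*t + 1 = 3*a^3 + a^2*(18*t - 6) + a*(24*t^2 - 30*t + 3) - 24*t^2 + 12*t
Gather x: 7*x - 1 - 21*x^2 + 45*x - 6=-21*x^2 + 52*x - 7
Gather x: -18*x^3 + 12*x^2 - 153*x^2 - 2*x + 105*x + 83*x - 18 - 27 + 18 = -18*x^3 - 141*x^2 + 186*x - 27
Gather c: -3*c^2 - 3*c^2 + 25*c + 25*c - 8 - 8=-6*c^2 + 50*c - 16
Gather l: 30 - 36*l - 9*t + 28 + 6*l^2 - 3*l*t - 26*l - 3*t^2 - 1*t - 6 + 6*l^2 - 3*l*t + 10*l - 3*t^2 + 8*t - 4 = 12*l^2 + l*(-6*t - 52) - 6*t^2 - 2*t + 48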